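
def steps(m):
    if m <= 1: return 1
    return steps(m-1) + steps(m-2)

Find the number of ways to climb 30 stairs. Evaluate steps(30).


Building up from base cases:
steps(0) = 1
steps(1) = 1
steps(2) = steps(1) + steps(0) = 1 + 1 = 2
steps(3) = steps(2) + steps(1) = 2 + 1 = 3
steps(4) = steps(3) + steps(2) = 3 + 2 = 5
steps(5) = steps(4) + steps(3) = 5 + 3 = 8
steps(6) = steps(5) + steps(4) = 8 + 5 = 13
steps(7) = steps(6) + steps(5) = 13 + 8 = 21
steps(8) = steps(7) + steps(6) = 21 + 13 = 34
steps(9) = steps(8) + steps(7) = 34 + 21 = 55
steps(10) = steps(9) + steps(8) = 55 + 34 = 89
steps(11) = steps(10) + steps(9) = 89 + 55 = 144
steps(12) = steps(11) + steps(10) = 144 + 89 = 233
steps(13) = steps(12) + steps(11) = 233 + 144 = 377
steps(14) = steps(13) + steps(12) = 377 + 233 = 610
steps(15) = steps(14) + steps(13) = 610 + 377 = 987
steps(16) = steps(15) + steps(14) = 987 + 610 = 1597
steps(17) = steps(16) + steps(15) = 1597 + 987 = 2584
steps(18) = steps(17) + steps(16) = 2584 + 1597 = 4181
steps(19) = steps(18) + steps(17) = 4181 + 2584 = 6765
steps(20) = steps(19) + steps(18) = 6765 + 4181 = 10946
steps(21) = steps(20) + steps(19) = 10946 + 6765 = 17711
steps(22) = steps(21) + steps(20) = 17711 + 10946 = 28657
steps(23) = steps(22) + steps(21) = 28657 + 17711 = 46368
steps(24) = steps(23) + steps(22) = 46368 + 28657 = 75025
steps(25) = steps(24) + steps(23) = 75025 + 46368 = 121393
steps(26) = steps(25) + steps(24) = 121393 + 75025 = 196418
steps(27) = steps(26) + steps(25) = 196418 + 121393 = 317811
steps(28) = steps(27) + steps(26) = 317811 + 196418 = 514229
steps(29) = steps(28) + steps(27) = 514229 + 317811 = 832040
steps(30) = steps(29) + steps(28) = 832040 + 514229 = 1346269

1346269


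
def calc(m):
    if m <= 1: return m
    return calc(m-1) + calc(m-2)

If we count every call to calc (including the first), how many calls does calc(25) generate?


Let C(n) = total calls for calc(n)
C(0) = 1, C(1) = 1
C(2) = 1 + C(1) + C(0) = 1 + 1 + 1 = 3
C(3) = 1 + C(2) + C(1) = 1 + 3 + 1 = 5
C(4) = 1 + C(3) + C(2) = 1 + 5 + 3 = 9
C(5) = 1 + C(4) + C(3) = 1 + 9 + 5 = 15
C(6) = 1 + C(5) + C(4) = 1 + 15 + 9 = 25
C(7) = 1 + C(6) + C(5) = 1 + 25 + 15 = 41
C(8) = 1 + C(7) + C(6) = 1 + 41 + 25 = 67
C(9) = 1 + C(8) + C(7) = 1 + 67 + 41 = 109
C(10) = 1 + C(9) + C(8) = 1 + 109 + 67 = 177
C(11) = 1 + C(10) + C(9) = 1 + 177 + 109 = 287
C(12) = 1 + C(11) + C(10) = 1 + 287 + 177 = 465
C(13) = 1 + C(12) + C(11) = 1 + 465 + 287 = 753
C(14) = 1 + C(13) + C(12) = 1 + 753 + 465 = 1219
C(15) = 1 + C(14) + C(13) = 1 + 1219 + 753 = 1973
C(16) = 1 + C(15) + C(14) = 1 + 1973 + 1219 = 3193
C(17) = 1 + C(16) + C(15) = 1 + 3193 + 1973 = 5167
C(18) = 1 + C(17) + C(16) = 1 + 5167 + 3193 = 8361
C(19) = 1 + C(18) + C(17) = 1 + 8361 + 5167 = 13529
C(20) = 1 + C(19) + C(18) = 1 + 13529 + 8361 = 21891
C(21) = 1 + C(20) + C(19) = 1 + 21891 + 13529 = 35421
C(22) = 1 + C(21) + C(20) = 1 + 35421 + 21891 = 57313
C(23) = 1 + C(22) + C(21) = 1 + 57313 + 35421 = 92735
C(24) = 1 + C(23) + C(22) = 1 + 92735 + 57313 = 150049
C(25) = 1 + C(24) + C(23) = 1 + 150049 + 92735 = 242785

242785


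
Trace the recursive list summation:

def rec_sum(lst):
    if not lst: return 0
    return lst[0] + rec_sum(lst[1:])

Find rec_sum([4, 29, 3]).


rec_sum([4, 29, 3]) = 4 + rec_sum([29, 3])
rec_sum([29, 3]) = 29 + rec_sum([3])
rec_sum([3]) = 3 + rec_sum([])
rec_sum([]) = 0  (base case)
Total: 4 + 29 + 3 + 0 = 36

36


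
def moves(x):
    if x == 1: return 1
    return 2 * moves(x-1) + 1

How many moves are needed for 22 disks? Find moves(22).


moves(22) = 2 * moves(21) + 1
moves(21) = 2 * moves(20) + 1
moves(20) = 2 * moves(19) + 1
moves(19) = 2 * moves(18) + 1
moves(18) = 2 * moves(17) + 1
moves(17) = 2 * moves(16) + 1
moves(16) = 2 * moves(15) + 1
moves(15) = 2 * moves(14) + 1
moves(14) = 2 * moves(13) + 1
moves(13) = 2 * moves(12) + 1
moves(12) = 2 * moves(11) + 1
moves(11) = 2 * moves(10) + 1
moves(10) = 2 * moves(9) + 1
moves(9) = 2 * moves(8) + 1
moves(8) = 2 * moves(7) + 1
moves(7) = 2 * moves(6) + 1
moves(6) = 2 * moves(5) + 1
moves(5) = 2 * moves(4) + 1
moves(4) = 2 * moves(3) + 1
moves(3) = 2 * moves(2) + 1
moves(2) = 2 * moves(1) + 1
moves(1) = 1  (base case)
moves(2) = 2 * 1 + 1 = 3
moves(3) = 2 * 3 + 1 = 7
moves(4) = 2 * 7 + 1 = 15
moves(5) = 2 * 15 + 1 = 31
moves(6) = 2 * 31 + 1 = 63
moves(7) = 2 * 63 + 1 = 127
moves(8) = 2 * 127 + 1 = 255
moves(9) = 2 * 255 + 1 = 511
moves(10) = 2 * 511 + 1 = 1023
moves(11) = 2 * 1023 + 1 = 2047
moves(12) = 2 * 2047 + 1 = 4095
moves(13) = 2 * 4095 + 1 = 8191
moves(14) = 2 * 8191 + 1 = 16383
moves(15) = 2 * 16383 + 1 = 32767
moves(16) = 2 * 32767 + 1 = 65535
moves(17) = 2 * 65535 + 1 = 131071
moves(18) = 2 * 131071 + 1 = 262143
moves(19) = 2 * 262143 + 1 = 524287
moves(20) = 2 * 524287 + 1 = 1048575
moves(21) = 2 * 1048575 + 1 = 2097151
moves(22) = 2 * 2097151 + 1 = 4194303

4194303


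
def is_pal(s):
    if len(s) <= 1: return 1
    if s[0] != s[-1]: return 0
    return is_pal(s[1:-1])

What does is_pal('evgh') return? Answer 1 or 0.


is_pal('evgh'): s[0]='e' != s[-1]='h' -> return 0
Result: 0 (not a palindrome)

0


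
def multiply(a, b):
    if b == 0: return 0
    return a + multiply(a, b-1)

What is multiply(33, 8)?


multiply(33, 8) = 33 + multiply(33, 7)
multiply(33, 7) = 33 + multiply(33, 6)
multiply(33, 6) = 33 + multiply(33, 5)
multiply(33, 5) = 33 + multiply(33, 4)
multiply(33, 4) = 33 + multiply(33, 3)
multiply(33, 3) = 33 + multiply(33, 2)
multiply(33, 2) = 33 + multiply(33, 1)
multiply(33, 1) = 33 + multiply(33, 0)
multiply(33, 0) = 0  (base case)
Total: 33 + 33 + 33 + 33 + 33 + 33 + 33 + 33 + 0 = 264

264


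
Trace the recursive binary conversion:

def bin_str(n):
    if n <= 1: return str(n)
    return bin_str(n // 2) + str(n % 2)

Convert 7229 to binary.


bin_str(7229) = bin_str(3614) + '1'
bin_str(3614) = bin_str(1807) + '0'
bin_str(1807) = bin_str(903) + '1'
bin_str(903) = bin_str(451) + '1'
bin_str(451) = bin_str(225) + '1'
bin_str(225) = bin_str(112) + '1'
bin_str(112) = bin_str(56) + '0'
bin_str(56) = bin_str(28) + '0'
bin_str(28) = bin_str(14) + '0'
bin_str(14) = bin_str(7) + '0'
bin_str(7) = bin_str(3) + '1'
bin_str(3) = bin_str(1) + '1'
bin_str(1) = '1'  (base case)
Concatenating: '1' + '1' + '1' + '0' + '0' + '0' + '0' + '1' + '1' + '1' + '1' + '0' + '1' = '1110000111101'

1110000111101


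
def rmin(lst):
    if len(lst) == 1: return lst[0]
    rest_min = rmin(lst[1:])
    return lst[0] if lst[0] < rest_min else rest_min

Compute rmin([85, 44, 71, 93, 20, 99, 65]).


rmin([85, 44, 71, 93, 20, 99, 65]): compare 85 with rmin([44, 71, 93, 20, 99, 65])
rmin([44, 71, 93, 20, 99, 65]): compare 44 with rmin([71, 93, 20, 99, 65])
rmin([71, 93, 20, 99, 65]): compare 71 with rmin([93, 20, 99, 65])
rmin([93, 20, 99, 65]): compare 93 with rmin([20, 99, 65])
rmin([20, 99, 65]): compare 20 with rmin([99, 65])
rmin([99, 65]): compare 99 with rmin([65])
rmin([65]) = 65  (base case)
Compare 99 with 65 -> 65
Compare 20 with 65 -> 20
Compare 93 with 20 -> 20
Compare 71 with 20 -> 20
Compare 44 with 20 -> 20
Compare 85 with 20 -> 20

20


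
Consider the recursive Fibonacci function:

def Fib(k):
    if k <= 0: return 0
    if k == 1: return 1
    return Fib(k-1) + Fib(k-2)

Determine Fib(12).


Computing Fib(12) bottom-up:
Fib(0) = 0
Fib(1) = 1
Fib(2) = Fib(1) + Fib(0) = 1 + 0 = 1
Fib(3) = Fib(2) + Fib(1) = 1 + 1 = 2
Fib(4) = Fib(3) + Fib(2) = 2 + 1 = 3
Fib(5) = Fib(4) + Fib(3) = 3 + 2 = 5
Fib(6) = Fib(5) + Fib(4) = 5 + 3 = 8
Fib(7) = Fib(6) + Fib(5) = 8 + 5 = 13
Fib(8) = Fib(7) + Fib(6) = 13 + 8 = 21
Fib(9) = Fib(8) + Fib(7) = 21 + 13 = 34
Fib(10) = Fib(9) + Fib(8) = 34 + 21 = 55
Fib(11) = Fib(10) + Fib(9) = 55 + 34 = 89
Fib(12) = Fib(11) + Fib(10) = 89 + 55 = 144

144


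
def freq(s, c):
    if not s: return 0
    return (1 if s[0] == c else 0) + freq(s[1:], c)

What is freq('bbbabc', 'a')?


s[0]='b' != 'a' -> 0
s[0]='b' != 'a' -> 0
s[0]='b' != 'a' -> 0
s[0]='a' == 'a' -> 1
s[0]='b' != 'a' -> 0
s[0]='c' != 'a' -> 0
Sum: 0 + 0 + 0 + 1 + 0 + 0 = 1

1


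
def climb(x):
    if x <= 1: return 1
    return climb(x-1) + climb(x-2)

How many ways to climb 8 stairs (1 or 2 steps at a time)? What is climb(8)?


Building up from base cases:
climb(0) = 1
climb(1) = 1
climb(2) = climb(1) + climb(0) = 1 + 1 = 2
climb(3) = climb(2) + climb(1) = 2 + 1 = 3
climb(4) = climb(3) + climb(2) = 3 + 2 = 5
climb(5) = climb(4) + climb(3) = 5 + 3 = 8
climb(6) = climb(5) + climb(4) = 8 + 5 = 13
climb(7) = climb(6) + climb(5) = 13 + 8 = 21
climb(8) = climb(7) + climb(6) = 21 + 13 = 34

34


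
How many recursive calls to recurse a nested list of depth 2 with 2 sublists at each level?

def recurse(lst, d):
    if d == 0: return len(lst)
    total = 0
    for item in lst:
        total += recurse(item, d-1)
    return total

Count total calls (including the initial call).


At depth 0 (root): 1 call
At depth 1: each of 1 parents calls recurse on 2 children = 2 calls
At depth 2: each of 2 parents calls recurse on 2 children = 4 calls
Total: 1 + 2 + 4 = 7

7


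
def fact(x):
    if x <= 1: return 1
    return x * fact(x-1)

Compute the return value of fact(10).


fact(10)
= 10 * fact(9)
= 10 * 9 * fact(8)
= 10 * 9 * 8 * fact(7)
= 10 * 9 * 8 * 7 * fact(6)
= 10 * 9 * 8 * 7 * 6 * fact(5)
= 10 * 9 * 8 * 7 * 6 * 5 * fact(4)
= 10 * 9 * 8 * 7 * 6 * 5 * 4 * fact(3)
= 10 * 9 * 8 * 7 * 6 * 5 * 4 * 3 * fact(2)
= 10 * 9 * 8 * 7 * 6 * 5 * 4 * 3 * 2 * fact(1)
= 10 * 9 * 8 * 7 * 6 * 5 * 4 * 3 * 2 * 1
= 3628800

3628800


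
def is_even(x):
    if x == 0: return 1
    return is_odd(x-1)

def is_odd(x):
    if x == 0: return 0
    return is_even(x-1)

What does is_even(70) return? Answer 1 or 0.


is_even(70) = is_odd(69)
is_odd(69) = is_even(68)
is_even(68) = is_odd(67)
is_odd(67) = is_even(66)
is_even(66) = is_odd(65)
is_odd(65) = is_even(64)
is_even(64) = is_odd(63)
is_odd(63) = is_even(62)
is_even(62) = is_odd(61)
is_odd(61) = is_even(60)
is_even(60) = is_odd(59)
is_odd(59) = is_even(58)
is_even(58) = is_odd(57)
is_odd(57) = is_even(56)
is_even(56) = is_odd(55)
is_odd(55) = is_even(54)
is_even(54) = is_odd(53)
is_odd(53) = is_even(52)
is_even(52) = is_odd(51)
is_odd(51) = is_even(50)
is_even(50) = is_odd(49)
is_odd(49) = is_even(48)
is_even(48) = is_odd(47)
is_odd(47) = is_even(46)
is_even(46) = is_odd(45)
is_odd(45) = is_even(44)
is_even(44) = is_odd(43)
is_odd(43) = is_even(42)
is_even(42) = is_odd(41)
is_odd(41) = is_even(40)
is_even(40) = is_odd(39)
is_odd(39) = is_even(38)
is_even(38) = is_odd(37)
is_odd(37) = is_even(36)
is_even(36) = is_odd(35)
is_odd(35) = is_even(34)
is_even(34) = is_odd(33)
is_odd(33) = is_even(32)
is_even(32) = is_odd(31)
is_odd(31) = is_even(30)
is_even(30) = is_odd(29)
is_odd(29) = is_even(28)
is_even(28) = is_odd(27)
is_odd(27) = is_even(26)
is_even(26) = is_odd(25)
is_odd(25) = is_even(24)
is_even(24) = is_odd(23)
is_odd(23) = is_even(22)
is_even(22) = is_odd(21)
is_odd(21) = is_even(20)
is_even(20) = is_odd(19)
is_odd(19) = is_even(18)
is_even(18) = is_odd(17)
is_odd(17) = is_even(16)
is_even(16) = is_odd(15)
is_odd(15) = is_even(14)
is_even(14) = is_odd(13)
is_odd(13) = is_even(12)
is_even(12) = is_odd(11)
is_odd(11) = is_even(10)
is_even(10) = is_odd(9)
is_odd(9) = is_even(8)
is_even(8) = is_odd(7)
is_odd(7) = is_even(6)
is_even(6) = is_odd(5)
is_odd(5) = is_even(4)
is_even(4) = is_odd(3)
is_odd(3) = is_even(2)
is_even(2) = is_odd(1)
is_odd(1) = is_even(0)
is_even(0) = 1  (base case)
Result: 1

1


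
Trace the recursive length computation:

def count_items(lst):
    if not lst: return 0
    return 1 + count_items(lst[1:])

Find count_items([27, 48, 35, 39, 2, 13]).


count_items([27, 48, 35, 39, 2, 13]) = 1 + count_items([48, 35, 39, 2, 13])
count_items([48, 35, 39, 2, 13]) = 1 + count_items([35, 39, 2, 13])
count_items([35, 39, 2, 13]) = 1 + count_items([39, 2, 13])
count_items([39, 2, 13]) = 1 + count_items([2, 13])
count_items([2, 13]) = 1 + count_items([13])
count_items([13]) = 1 + count_items([])
count_items([]) = 0  (base case)
Unwinding: 1 + 1 + 1 + 1 + 1 + 1 + 0 = 6

6


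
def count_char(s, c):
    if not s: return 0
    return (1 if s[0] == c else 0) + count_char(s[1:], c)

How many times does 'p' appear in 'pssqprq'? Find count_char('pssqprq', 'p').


s[0]='p' == 'p' -> 1
s[0]='s' != 'p' -> 0
s[0]='s' != 'p' -> 0
s[0]='q' != 'p' -> 0
s[0]='p' == 'p' -> 1
s[0]='r' != 'p' -> 0
s[0]='q' != 'p' -> 0
Sum: 1 + 0 + 0 + 0 + 1 + 0 + 0 = 2

2


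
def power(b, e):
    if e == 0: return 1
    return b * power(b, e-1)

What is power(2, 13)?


power(2, 13)
= 2 * power(2, 12)
= 2 * 2 * power(2, 11)
= 2 * 2 * 2 * power(2, 10)
= 2 * 2 * 2 * 2 * power(2, 9)
= 2 * 2 * 2 * 2 * 2 * power(2, 8)
= 2 * 2 * 2 * 2 * 2 * 2 * power(2, 7)
= 2 * 2 * 2 * 2 * 2 * 2 * 2 * power(2, 6)
= 2 * 2 * 2 * 2 * 2 * 2 * 2 * 2 * power(2, 5)
= 2 * 2 * 2 * 2 * 2 * 2 * 2 * 2 * 2 * power(2, 4)
= 2 * 2 * 2 * 2 * 2 * 2 * 2 * 2 * 2 * 2 * power(2, 3)
= 2 * 2 * 2 * 2 * 2 * 2 * 2 * 2 * 2 * 2 * 2 * power(2, 2)
= 2 * 2 * 2 * 2 * 2 * 2 * 2 * 2 * 2 * 2 * 2 * 2 * power(2, 1)
= 2 * 2 * 2 * 2 * 2 * 2 * 2 * 2 * 2 * 2 * 2 * 2 * 2 * power(2, 0)
= 2 * 2 * 2 * 2 * 2 * 2 * 2 * 2 * 2 * 2 * 2 * 2 * 2 * 1
= 8192

8192


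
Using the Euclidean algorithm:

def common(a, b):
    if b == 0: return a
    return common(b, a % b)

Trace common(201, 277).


common(201, 277) = common(277, 201)
common(277, 201) = common(201, 76)
common(201, 76) = common(76, 49)
common(76, 49) = common(49, 27)
common(49, 27) = common(27, 22)
common(27, 22) = common(22, 5)
common(22, 5) = common(5, 2)
common(5, 2) = common(2, 1)
common(2, 1) = common(1, 0)
common(1, 0) = 1  (base case)

1


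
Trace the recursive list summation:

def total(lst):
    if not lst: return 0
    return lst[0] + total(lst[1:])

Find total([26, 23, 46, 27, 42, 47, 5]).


total([26, 23, 46, 27, 42, 47, 5]) = 26 + total([23, 46, 27, 42, 47, 5])
total([23, 46, 27, 42, 47, 5]) = 23 + total([46, 27, 42, 47, 5])
total([46, 27, 42, 47, 5]) = 46 + total([27, 42, 47, 5])
total([27, 42, 47, 5]) = 27 + total([42, 47, 5])
total([42, 47, 5]) = 42 + total([47, 5])
total([47, 5]) = 47 + total([5])
total([5]) = 5 + total([])
total([]) = 0  (base case)
Total: 26 + 23 + 46 + 27 + 42 + 47 + 5 + 0 = 216

216


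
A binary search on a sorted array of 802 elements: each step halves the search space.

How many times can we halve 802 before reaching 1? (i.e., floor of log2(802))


802 / 2 = 401
401 / 2 = 200
200 / 2 = 100
100 / 2 = 50
50 / 2 = 25
25 / 2 = 12
12 / 2 = 6
6 / 2 = 3
3 / 2 = 1
Reached 1 after 9 halvings

9


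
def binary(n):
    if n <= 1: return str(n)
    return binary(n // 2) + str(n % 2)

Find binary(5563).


binary(5563) = binary(2781) + '1'
binary(2781) = binary(1390) + '1'
binary(1390) = binary(695) + '0'
binary(695) = binary(347) + '1'
binary(347) = binary(173) + '1'
binary(173) = binary(86) + '1'
binary(86) = binary(43) + '0'
binary(43) = binary(21) + '1'
binary(21) = binary(10) + '1'
binary(10) = binary(5) + '0'
binary(5) = binary(2) + '1'
binary(2) = binary(1) + '0'
binary(1) = '1'  (base case)
Concatenating: '1' + '0' + '1' + '0' + '1' + '1' + '0' + '1' + '1' + '1' + '0' + '1' + '1' = '1010110111011'

1010110111011


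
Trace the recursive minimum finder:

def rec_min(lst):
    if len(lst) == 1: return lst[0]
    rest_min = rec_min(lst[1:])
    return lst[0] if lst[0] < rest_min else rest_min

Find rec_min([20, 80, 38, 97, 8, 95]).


rec_min([20, 80, 38, 97, 8, 95]): compare 20 with rec_min([80, 38, 97, 8, 95])
rec_min([80, 38, 97, 8, 95]): compare 80 with rec_min([38, 97, 8, 95])
rec_min([38, 97, 8, 95]): compare 38 with rec_min([97, 8, 95])
rec_min([97, 8, 95]): compare 97 with rec_min([8, 95])
rec_min([8, 95]): compare 8 with rec_min([95])
rec_min([95]) = 95  (base case)
Compare 8 with 95 -> 8
Compare 97 with 8 -> 8
Compare 38 with 8 -> 8
Compare 80 with 8 -> 8
Compare 20 with 8 -> 8

8


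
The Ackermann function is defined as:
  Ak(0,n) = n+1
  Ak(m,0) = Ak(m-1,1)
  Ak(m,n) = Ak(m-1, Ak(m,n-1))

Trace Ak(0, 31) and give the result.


Ak(0, 31) = 32
Result: Ak(0, 31) = 32

32


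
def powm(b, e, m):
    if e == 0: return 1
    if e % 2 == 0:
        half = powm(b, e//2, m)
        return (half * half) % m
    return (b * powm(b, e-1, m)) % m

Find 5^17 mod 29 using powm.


powm(5, 17, 29): e is odd, compute powm(5, 16, 29)
  powm(5, 16, 29): e is even, compute powm(5, 8, 29)
    powm(5, 8, 29): e is even, compute powm(5, 4, 29)
      powm(5, 4, 29): e is even, compute powm(5, 2, 29)
        powm(5, 2, 29): e is even, compute powm(5, 1, 29)
          powm(5, 1, 29): e is odd, compute powm(5, 0, 29)
          powm(5, 0, 29) = 1
          (5 * 1) % 29 = 5
        half=5, (5*5) % 29 = 25
      half=25, (25*25) % 29 = 16
    half=16, (16*16) % 29 = 24
  half=24, (24*24) % 29 = 25
(5 * 25) % 29 = 9

9


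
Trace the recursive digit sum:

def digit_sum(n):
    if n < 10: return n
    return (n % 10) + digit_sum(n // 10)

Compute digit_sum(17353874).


digit_sum(17353874) = 4 + digit_sum(1735387)
digit_sum(1735387) = 7 + digit_sum(173538)
digit_sum(173538) = 8 + digit_sum(17353)
digit_sum(17353) = 3 + digit_sum(1735)
digit_sum(1735) = 5 + digit_sum(173)
digit_sum(173) = 3 + digit_sum(17)
digit_sum(17) = 7 + digit_sum(1)
digit_sum(1) = 1  (base case)
Total: 4 + 7 + 8 + 3 + 5 + 3 + 7 + 1 = 38

38


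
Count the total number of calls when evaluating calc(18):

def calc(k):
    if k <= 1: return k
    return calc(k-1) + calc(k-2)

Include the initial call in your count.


Let C(n) = total calls for calc(n)
C(0) = 1, C(1) = 1
C(2) = 1 + C(1) + C(0) = 1 + 1 + 1 = 3
C(3) = 1 + C(2) + C(1) = 1 + 3 + 1 = 5
C(4) = 1 + C(3) + C(2) = 1 + 5 + 3 = 9
C(5) = 1 + C(4) + C(3) = 1 + 9 + 5 = 15
C(6) = 1 + C(5) + C(4) = 1 + 15 + 9 = 25
C(7) = 1 + C(6) + C(5) = 1 + 25 + 15 = 41
C(8) = 1 + C(7) + C(6) = 1 + 41 + 25 = 67
C(9) = 1 + C(8) + C(7) = 1 + 67 + 41 = 109
C(10) = 1 + C(9) + C(8) = 1 + 109 + 67 = 177
C(11) = 1 + C(10) + C(9) = 1 + 177 + 109 = 287
C(12) = 1 + C(11) + C(10) = 1 + 287 + 177 = 465
C(13) = 1 + C(12) + C(11) = 1 + 465 + 287 = 753
C(14) = 1 + C(13) + C(12) = 1 + 753 + 465 = 1219
C(15) = 1 + C(14) + C(13) = 1 + 1219 + 753 = 1973
C(16) = 1 + C(15) + C(14) = 1 + 1973 + 1219 = 3193
C(17) = 1 + C(16) + C(15) = 1 + 3193 + 1973 = 5167
C(18) = 1 + C(17) + C(16) = 1 + 5167 + 3193 = 8361

8361


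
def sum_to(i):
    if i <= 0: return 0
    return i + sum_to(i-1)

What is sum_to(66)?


sum_to(66)
= 66 + 65 + 64 + 63 + 62 + 61 + 60 + 59 + 58 + 57 + 56 + 55 + 54 + 53 + 52 + 51 + 50 + 49 + 48 + 47 + 46 + 45 + 44 + 43 + 42 + 41 + 40 + 39 + 38 + 37 + 36 + 35 + 34 + 33 + 32 + 31 + 30 + 29 + 28 + 27 + 26 + 25 + 24 + 23 + 22 + 21 + 20 + 19 + 18 + 17 + 16 + 15 + 14 + 13 + 12 + 11 + 10 + 9 + 8 + 7 + 6 + 5 + 4 + 3 + 2 + 1 + sum_to(0)
= 66 + 65 + 64 + 63 + 62 + 61 + 60 + 59 + 58 + 57 + 56 + 55 + 54 + 53 + 52 + 51 + 50 + 49 + 48 + 47 + 46 + 45 + 44 + 43 + 42 + 41 + 40 + 39 + 38 + 37 + 36 + 35 + 34 + 33 + 32 + 31 + 30 + 29 + 28 + 27 + 26 + 25 + 24 + 23 + 22 + 21 + 20 + 19 + 18 + 17 + 16 + 15 + 14 + 13 + 12 + 11 + 10 + 9 + 8 + 7 + 6 + 5 + 4 + 3 + 2 + 1 + 0
= 2211

2211


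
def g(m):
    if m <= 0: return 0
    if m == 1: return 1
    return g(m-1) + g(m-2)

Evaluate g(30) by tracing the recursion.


Computing g(30) bottom-up:
g(0) = 0
g(1) = 1
g(2) = g(1) + g(0) = 1 + 0 = 1
g(3) = g(2) + g(1) = 1 + 1 = 2
g(4) = g(3) + g(2) = 2 + 1 = 3
g(5) = g(4) + g(3) = 3 + 2 = 5
g(6) = g(5) + g(4) = 5 + 3 = 8
g(7) = g(6) + g(5) = 8 + 5 = 13
g(8) = g(7) + g(6) = 13 + 8 = 21
g(9) = g(8) + g(7) = 21 + 13 = 34
g(10) = g(9) + g(8) = 34 + 21 = 55
g(11) = g(10) + g(9) = 55 + 34 = 89
g(12) = g(11) + g(10) = 89 + 55 = 144
g(13) = g(12) + g(11) = 144 + 89 = 233
g(14) = g(13) + g(12) = 233 + 144 = 377
g(15) = g(14) + g(13) = 377 + 233 = 610
g(16) = g(15) + g(14) = 610 + 377 = 987
g(17) = g(16) + g(15) = 987 + 610 = 1597
g(18) = g(17) + g(16) = 1597 + 987 = 2584
g(19) = g(18) + g(17) = 2584 + 1597 = 4181
g(20) = g(19) + g(18) = 4181 + 2584 = 6765
g(21) = g(20) + g(19) = 6765 + 4181 = 10946
g(22) = g(21) + g(20) = 10946 + 6765 = 17711
g(23) = g(22) + g(21) = 17711 + 10946 = 28657
g(24) = g(23) + g(22) = 28657 + 17711 = 46368
g(25) = g(24) + g(23) = 46368 + 28657 = 75025
g(26) = g(25) + g(24) = 75025 + 46368 = 121393
g(27) = g(26) + g(25) = 121393 + 75025 = 196418
g(28) = g(27) + g(26) = 196418 + 121393 = 317811
g(29) = g(28) + g(27) = 317811 + 196418 = 514229
g(30) = g(29) + g(28) = 514229 + 317811 = 832040

832040


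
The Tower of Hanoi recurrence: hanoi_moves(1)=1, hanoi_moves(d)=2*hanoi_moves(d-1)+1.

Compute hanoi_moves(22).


hanoi_moves(22) = 2 * hanoi_moves(21) + 1
hanoi_moves(21) = 2 * hanoi_moves(20) + 1
hanoi_moves(20) = 2 * hanoi_moves(19) + 1
hanoi_moves(19) = 2 * hanoi_moves(18) + 1
hanoi_moves(18) = 2 * hanoi_moves(17) + 1
hanoi_moves(17) = 2 * hanoi_moves(16) + 1
hanoi_moves(16) = 2 * hanoi_moves(15) + 1
hanoi_moves(15) = 2 * hanoi_moves(14) + 1
hanoi_moves(14) = 2 * hanoi_moves(13) + 1
hanoi_moves(13) = 2 * hanoi_moves(12) + 1
hanoi_moves(12) = 2 * hanoi_moves(11) + 1
hanoi_moves(11) = 2 * hanoi_moves(10) + 1
hanoi_moves(10) = 2 * hanoi_moves(9) + 1
hanoi_moves(9) = 2 * hanoi_moves(8) + 1
hanoi_moves(8) = 2 * hanoi_moves(7) + 1
hanoi_moves(7) = 2 * hanoi_moves(6) + 1
hanoi_moves(6) = 2 * hanoi_moves(5) + 1
hanoi_moves(5) = 2 * hanoi_moves(4) + 1
hanoi_moves(4) = 2 * hanoi_moves(3) + 1
hanoi_moves(3) = 2 * hanoi_moves(2) + 1
hanoi_moves(2) = 2 * hanoi_moves(1) + 1
hanoi_moves(1) = 1  (base case)
hanoi_moves(2) = 2 * 1 + 1 = 3
hanoi_moves(3) = 2 * 3 + 1 = 7
hanoi_moves(4) = 2 * 7 + 1 = 15
hanoi_moves(5) = 2 * 15 + 1 = 31
hanoi_moves(6) = 2 * 31 + 1 = 63
hanoi_moves(7) = 2 * 63 + 1 = 127
hanoi_moves(8) = 2 * 127 + 1 = 255
hanoi_moves(9) = 2 * 255 + 1 = 511
hanoi_moves(10) = 2 * 511 + 1 = 1023
hanoi_moves(11) = 2 * 1023 + 1 = 2047
hanoi_moves(12) = 2 * 2047 + 1 = 4095
hanoi_moves(13) = 2 * 4095 + 1 = 8191
hanoi_moves(14) = 2 * 8191 + 1 = 16383
hanoi_moves(15) = 2 * 16383 + 1 = 32767
hanoi_moves(16) = 2 * 32767 + 1 = 65535
hanoi_moves(17) = 2 * 65535 + 1 = 131071
hanoi_moves(18) = 2 * 131071 + 1 = 262143
hanoi_moves(19) = 2 * 262143 + 1 = 524287
hanoi_moves(20) = 2 * 524287 + 1 = 1048575
hanoi_moves(21) = 2 * 1048575 + 1 = 2097151
hanoi_moves(22) = 2 * 2097151 + 1 = 4194303

4194303


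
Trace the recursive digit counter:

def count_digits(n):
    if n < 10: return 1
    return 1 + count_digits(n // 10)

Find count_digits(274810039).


count_digits(274810039) = 1 + count_digits(27481003)
count_digits(27481003) = 1 + count_digits(2748100)
count_digits(2748100) = 1 + count_digits(274810)
count_digits(274810) = 1 + count_digits(27481)
count_digits(27481) = 1 + count_digits(2748)
count_digits(2748) = 1 + count_digits(274)
count_digits(274) = 1 + count_digits(27)
count_digits(27) = 1 + count_digits(2)
count_digits(2) = 1  (base case: 2 < 10)
Unwinding: 1 + 1 + 1 + 1 + 1 + 1 + 1 + 1 + 1 = 9

9


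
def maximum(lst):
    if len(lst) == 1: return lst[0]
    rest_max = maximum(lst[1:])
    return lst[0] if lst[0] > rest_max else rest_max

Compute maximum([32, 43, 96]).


maximum([32, 43, 96]): compare 32 with maximum([43, 96])
maximum([43, 96]): compare 43 with maximum([96])
maximum([96]) = 96  (base case)
Compare 43 with 96 -> 96
Compare 32 with 96 -> 96

96


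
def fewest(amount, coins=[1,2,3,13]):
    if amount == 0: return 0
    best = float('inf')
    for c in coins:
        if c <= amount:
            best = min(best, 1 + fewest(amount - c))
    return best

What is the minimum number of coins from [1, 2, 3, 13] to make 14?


Building up with DP:
fewest(0) = 0
fewest(1) = min(1+fewest(0)=1+0=1) = 1
fewest(2) = min(1+fewest(1)=1+1=2, 1+fewest(0)=1+0=1) = 1
fewest(3) = min(1+fewest(2)=1+1=2, 1+fewest(1)=1+1=2, 1+fewest(0)=1+0=1) = 1
fewest(4) = min(1+fewest(3)=1+1=2, 1+fewest(2)=1+1=2, 1+fewest(1)=1+1=2) = 2
fewest(5) = min(1+fewest(4)=1+2=3, 1+fewest(3)=1+1=2, 1+fewest(2)=1+1=2) = 2
fewest(6) = min(1+fewest(5)=1+2=3, 1+fewest(4)=1+2=3, 1+fewest(3)=1+1=2) = 2
fewest(7) = min(1+fewest(6)=1+2=3, 1+fewest(5)=1+2=3, 1+fewest(4)=1+2=3) = 3
fewest(8) = min(1+fewest(7)=1+3=4, 1+fewest(6)=1+2=3, 1+fewest(5)=1+2=3) = 3
fewest(9) = min(1+fewest(8)=1+3=4, 1+fewest(7)=1+3=4, 1+fewest(6)=1+2=3) = 3
fewest(10) = min(1+fewest(9)=1+3=4, 1+fewest(8)=1+3=4, 1+fewest(7)=1+3=4) = 4
fewest(11) = min(1+fewest(10)=1+4=5, 1+fewest(9)=1+3=4, 1+fewest(8)=1+3=4) = 4
fewest(12) = min(1+fewest(11)=1+4=5, 1+fewest(10)=1+4=5, 1+fewest(9)=1+3=4) = 4
fewest(13) = min(1+fewest(12)=1+4=5, 1+fewest(11)=1+4=5, 1+fewest(10)=1+4=5, 1+fewest(0)=1+0=1) = 1
fewest(14) = min(1+fewest(13)=1+1=2, 1+fewest(12)=1+4=5, 1+fewest(11)=1+4=5, 1+fewest(1)=1+1=2) = 2

2


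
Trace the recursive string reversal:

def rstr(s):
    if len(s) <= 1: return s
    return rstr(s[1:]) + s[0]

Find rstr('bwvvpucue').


rstr('bwvvpucue') = rstr('wvvpucue') + 'b'
rstr('wvvpucue') = rstr('vvpucue') + 'w'
rstr('vvpucue') = rstr('vpucue') + 'v'
rstr('vpucue') = rstr('pucue') + 'v'
rstr('pucue') = rstr('ucue') + 'p'
rstr('ucue') = rstr('cue') + 'u'
rstr('cue') = rstr('ue') + 'c'
rstr('ue') = rstr('e') + 'u'
rstr('e') = 'e'  (base case)
Concatenating: 'e' + 'u' + 'c' + 'u' + 'p' + 'v' + 'v' + 'w' + 'b' = 'eucupvvwb'

eucupvvwb


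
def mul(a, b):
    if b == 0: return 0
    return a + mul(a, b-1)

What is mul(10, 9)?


mul(10, 9) = 10 + mul(10, 8)
mul(10, 8) = 10 + mul(10, 7)
mul(10, 7) = 10 + mul(10, 6)
mul(10, 6) = 10 + mul(10, 5)
mul(10, 5) = 10 + mul(10, 4)
mul(10, 4) = 10 + mul(10, 3)
mul(10, 3) = 10 + mul(10, 2)
mul(10, 2) = 10 + mul(10, 1)
mul(10, 1) = 10 + mul(10, 0)
mul(10, 0) = 0  (base case)
Total: 10 + 10 + 10 + 10 + 10 + 10 + 10 + 10 + 10 + 0 = 90

90


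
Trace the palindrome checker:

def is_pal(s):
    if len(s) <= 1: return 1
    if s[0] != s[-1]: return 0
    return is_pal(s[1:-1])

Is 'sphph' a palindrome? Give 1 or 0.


is_pal('sphph'): s[0]='s' != s[-1]='h' -> return 0
Result: 0 (not a palindrome)

0


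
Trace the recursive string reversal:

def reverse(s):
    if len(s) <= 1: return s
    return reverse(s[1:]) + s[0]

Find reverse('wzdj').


reverse('wzdj') = reverse('zdj') + 'w'
reverse('zdj') = reverse('dj') + 'z'
reverse('dj') = reverse('j') + 'd'
reverse('j') = 'j'  (base case)
Concatenating: 'j' + 'd' + 'z' + 'w' = 'jdzw'

jdzw


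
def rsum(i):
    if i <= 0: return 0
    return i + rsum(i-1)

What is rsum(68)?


rsum(68)
= 68 + 67 + 66 + 65 + 64 + 63 + 62 + 61 + 60 + 59 + 58 + 57 + 56 + 55 + 54 + 53 + 52 + 51 + 50 + 49 + 48 + 47 + 46 + 45 + 44 + 43 + 42 + 41 + 40 + 39 + 38 + 37 + 36 + 35 + 34 + 33 + 32 + 31 + 30 + 29 + 28 + 27 + 26 + 25 + 24 + 23 + 22 + 21 + 20 + 19 + 18 + 17 + 16 + 15 + 14 + 13 + 12 + 11 + 10 + 9 + 8 + 7 + 6 + 5 + 4 + 3 + 2 + 1 + rsum(0)
= 68 + 67 + 66 + 65 + 64 + 63 + 62 + 61 + 60 + 59 + 58 + 57 + 56 + 55 + 54 + 53 + 52 + 51 + 50 + 49 + 48 + 47 + 46 + 45 + 44 + 43 + 42 + 41 + 40 + 39 + 38 + 37 + 36 + 35 + 34 + 33 + 32 + 31 + 30 + 29 + 28 + 27 + 26 + 25 + 24 + 23 + 22 + 21 + 20 + 19 + 18 + 17 + 16 + 15 + 14 + 13 + 12 + 11 + 10 + 9 + 8 + 7 + 6 + 5 + 4 + 3 + 2 + 1 + 0
= 2346

2346


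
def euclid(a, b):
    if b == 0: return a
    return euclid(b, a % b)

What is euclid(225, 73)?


euclid(225, 73) = euclid(73, 6)
euclid(73, 6) = euclid(6, 1)
euclid(6, 1) = euclid(1, 0)
euclid(1, 0) = 1  (base case)

1


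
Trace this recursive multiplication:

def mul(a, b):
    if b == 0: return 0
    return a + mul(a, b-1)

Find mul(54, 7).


mul(54, 7) = 54 + mul(54, 6)
mul(54, 6) = 54 + mul(54, 5)
mul(54, 5) = 54 + mul(54, 4)
mul(54, 4) = 54 + mul(54, 3)
mul(54, 3) = 54 + mul(54, 2)
mul(54, 2) = 54 + mul(54, 1)
mul(54, 1) = 54 + mul(54, 0)
mul(54, 0) = 0  (base case)
Total: 54 + 54 + 54 + 54 + 54 + 54 + 54 + 0 = 378

378


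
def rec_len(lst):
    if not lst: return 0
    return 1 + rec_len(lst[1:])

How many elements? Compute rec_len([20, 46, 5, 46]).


rec_len([20, 46, 5, 46]) = 1 + rec_len([46, 5, 46])
rec_len([46, 5, 46]) = 1 + rec_len([5, 46])
rec_len([5, 46]) = 1 + rec_len([46])
rec_len([46]) = 1 + rec_len([])
rec_len([]) = 0  (base case)
Unwinding: 1 + 1 + 1 + 1 + 0 = 4

4


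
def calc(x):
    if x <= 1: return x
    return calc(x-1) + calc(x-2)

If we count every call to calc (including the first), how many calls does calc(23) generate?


Let C(n) = total calls for calc(n)
C(0) = 1, C(1) = 1
C(2) = 1 + C(1) + C(0) = 1 + 1 + 1 = 3
C(3) = 1 + C(2) + C(1) = 1 + 3 + 1 = 5
C(4) = 1 + C(3) + C(2) = 1 + 5 + 3 = 9
C(5) = 1 + C(4) + C(3) = 1 + 9 + 5 = 15
C(6) = 1 + C(5) + C(4) = 1 + 15 + 9 = 25
C(7) = 1 + C(6) + C(5) = 1 + 25 + 15 = 41
C(8) = 1 + C(7) + C(6) = 1 + 41 + 25 = 67
C(9) = 1 + C(8) + C(7) = 1 + 67 + 41 = 109
C(10) = 1 + C(9) + C(8) = 1 + 109 + 67 = 177
C(11) = 1 + C(10) + C(9) = 1 + 177 + 109 = 287
C(12) = 1 + C(11) + C(10) = 1 + 287 + 177 = 465
C(13) = 1 + C(12) + C(11) = 1 + 465 + 287 = 753
C(14) = 1 + C(13) + C(12) = 1 + 753 + 465 = 1219
C(15) = 1 + C(14) + C(13) = 1 + 1219 + 753 = 1973
C(16) = 1 + C(15) + C(14) = 1 + 1973 + 1219 = 3193
C(17) = 1 + C(16) + C(15) = 1 + 3193 + 1973 = 5167
C(18) = 1 + C(17) + C(16) = 1 + 5167 + 3193 = 8361
C(19) = 1 + C(18) + C(17) = 1 + 8361 + 5167 = 13529
C(20) = 1 + C(19) + C(18) = 1 + 13529 + 8361 = 21891
C(21) = 1 + C(20) + C(19) = 1 + 21891 + 13529 = 35421
C(22) = 1 + C(21) + C(20) = 1 + 35421 + 21891 = 57313
C(23) = 1 + C(22) + C(21) = 1 + 57313 + 35421 = 92735

92735


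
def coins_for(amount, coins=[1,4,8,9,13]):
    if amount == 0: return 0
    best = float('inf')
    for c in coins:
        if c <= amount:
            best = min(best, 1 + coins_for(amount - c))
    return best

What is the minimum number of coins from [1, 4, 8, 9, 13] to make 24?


Building up with DP:
coins_for(0) = 0
coins_for(1) = min(1+coins_for(0)=1+0=1) = 1
coins_for(2) = min(1+coins_for(1)=1+1=2) = 2
coins_for(3) = min(1+coins_for(2)=1+2=3) = 3
coins_for(4) = min(1+coins_for(3)=1+3=4, 1+coins_for(0)=1+0=1) = 1
coins_for(5) = min(1+coins_for(4)=1+1=2, 1+coins_for(1)=1+1=2) = 2
coins_for(6) = min(1+coins_for(5)=1+2=3, 1+coins_for(2)=1+2=3) = 3
coins_for(7) = min(1+coins_for(6)=1+3=4, 1+coins_for(3)=1+3=4) = 4
coins_for(8) = min(1+coins_for(7)=1+4=5, 1+coins_for(4)=1+1=2, 1+coins_for(0)=1+0=1) = 1
coins_for(9) = min(1+coins_for(8)=1+1=2, 1+coins_for(5)=1+2=3, 1+coins_for(1)=1+1=2, 1+coins_for(0)=1+0=1) = 1
coins_for(10) = min(1+coins_for(9)=1+1=2, 1+coins_for(6)=1+3=4, 1+coins_for(2)=1+2=3, 1+coins_for(1)=1+1=2) = 2
coins_for(11) = min(1+coins_for(10)=1+2=3, 1+coins_for(7)=1+4=5, 1+coins_for(3)=1+3=4, 1+coins_for(2)=1+2=3) = 3
coins_for(12) = min(1+coins_for(11)=1+3=4, 1+coins_for(8)=1+1=2, 1+coins_for(4)=1+1=2, 1+coins_for(3)=1+3=4) = 2
coins_for(13) = min(1+coins_for(12)=1+2=3, 1+coins_for(9)=1+1=2, 1+coins_for(5)=1+2=3, 1+coins_for(4)=1+1=2, 1+coins_for(0)=1+0=1) = 1
coins_for(14) = min(1+coins_for(13)=1+1=2, 1+coins_for(10)=1+2=3, 1+coins_for(6)=1+3=4, 1+coins_for(5)=1+2=3, 1+coins_for(1)=1+1=2) = 2
coins_for(15) = min(1+coins_for(14)=1+2=3, 1+coins_for(11)=1+3=4, 1+coins_for(7)=1+4=5, 1+coins_for(6)=1+3=4, 1+coins_for(2)=1+2=3) = 3
coins_for(16) = min(1+coins_for(15)=1+3=4, 1+coins_for(12)=1+2=3, 1+coins_for(8)=1+1=2, 1+coins_for(7)=1+4=5, 1+coins_for(3)=1+3=4) = 2
coins_for(17) = min(1+coins_for(16)=1+2=3, 1+coins_for(13)=1+1=2, 1+coins_for(9)=1+1=2, 1+coins_for(8)=1+1=2, 1+coins_for(4)=1+1=2) = 2
coins_for(18) = min(1+coins_for(17)=1+2=3, 1+coins_for(14)=1+2=3, 1+coins_for(10)=1+2=3, 1+coins_for(9)=1+1=2, 1+coins_for(5)=1+2=3) = 2
coins_for(19) = min(1+coins_for(18)=1+2=3, 1+coins_for(15)=1+3=4, 1+coins_for(11)=1+3=4, 1+coins_for(10)=1+2=3, 1+coins_for(6)=1+3=4) = 3
coins_for(20) = min(1+coins_for(19)=1+3=4, 1+coins_for(16)=1+2=3, 1+coins_for(12)=1+2=3, 1+coins_for(11)=1+3=4, 1+coins_for(7)=1+4=5) = 3
coins_for(21) = min(1+coins_for(20)=1+3=4, 1+coins_for(17)=1+2=3, 1+coins_for(13)=1+1=2, 1+coins_for(12)=1+2=3, 1+coins_for(8)=1+1=2) = 2
coins_for(22) = min(1+coins_for(21)=1+2=3, 1+coins_for(18)=1+2=3, 1+coins_for(14)=1+2=3, 1+coins_for(13)=1+1=2, 1+coins_for(9)=1+1=2) = 2
coins_for(23) = min(1+coins_for(22)=1+2=3, 1+coins_for(19)=1+3=4, 1+coins_for(15)=1+3=4, 1+coins_for(14)=1+2=3, 1+coins_for(10)=1+2=3) = 3
coins_for(24) = min(1+coins_for(23)=1+3=4, 1+coins_for(20)=1+3=4, 1+coins_for(16)=1+2=3, 1+coins_for(15)=1+3=4, 1+coins_for(11)=1+3=4) = 3

3


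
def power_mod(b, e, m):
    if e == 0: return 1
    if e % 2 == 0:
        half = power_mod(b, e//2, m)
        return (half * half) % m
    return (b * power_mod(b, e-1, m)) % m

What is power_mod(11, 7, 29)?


power_mod(11, 7, 29): e is odd, compute power_mod(11, 6, 29)
  power_mod(11, 6, 29): e is even, compute power_mod(11, 3, 29)
    power_mod(11, 3, 29): e is odd, compute power_mod(11, 2, 29)
      power_mod(11, 2, 29): e is even, compute power_mod(11, 1, 29)
        power_mod(11, 1, 29): e is odd, compute power_mod(11, 0, 29)
          power_mod(11, 0, 29) = 1
        (11 * 1) % 29 = 11
      half=11, (11*11) % 29 = 5
    (11 * 5) % 29 = 26
  half=26, (26*26) % 29 = 9
(11 * 9) % 29 = 12

12


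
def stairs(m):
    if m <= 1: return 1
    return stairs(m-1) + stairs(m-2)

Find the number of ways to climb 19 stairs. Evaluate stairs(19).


Building up from base cases:
stairs(0) = 1
stairs(1) = 1
stairs(2) = stairs(1) + stairs(0) = 1 + 1 = 2
stairs(3) = stairs(2) + stairs(1) = 2 + 1 = 3
stairs(4) = stairs(3) + stairs(2) = 3 + 2 = 5
stairs(5) = stairs(4) + stairs(3) = 5 + 3 = 8
stairs(6) = stairs(5) + stairs(4) = 8 + 5 = 13
stairs(7) = stairs(6) + stairs(5) = 13 + 8 = 21
stairs(8) = stairs(7) + stairs(6) = 21 + 13 = 34
stairs(9) = stairs(8) + stairs(7) = 34 + 21 = 55
stairs(10) = stairs(9) + stairs(8) = 55 + 34 = 89
stairs(11) = stairs(10) + stairs(9) = 89 + 55 = 144
stairs(12) = stairs(11) + stairs(10) = 144 + 89 = 233
stairs(13) = stairs(12) + stairs(11) = 233 + 144 = 377
stairs(14) = stairs(13) + stairs(12) = 377 + 233 = 610
stairs(15) = stairs(14) + stairs(13) = 610 + 377 = 987
stairs(16) = stairs(15) + stairs(14) = 987 + 610 = 1597
stairs(17) = stairs(16) + stairs(15) = 1597 + 987 = 2584
stairs(18) = stairs(17) + stairs(16) = 2584 + 1597 = 4181
stairs(19) = stairs(18) + stairs(17) = 4181 + 2584 = 6765

6765


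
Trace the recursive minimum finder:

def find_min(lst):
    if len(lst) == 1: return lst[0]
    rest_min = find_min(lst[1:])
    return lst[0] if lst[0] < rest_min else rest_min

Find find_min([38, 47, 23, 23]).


find_min([38, 47, 23, 23]): compare 38 with find_min([47, 23, 23])
find_min([47, 23, 23]): compare 47 with find_min([23, 23])
find_min([23, 23]): compare 23 with find_min([23])
find_min([23]) = 23  (base case)
Compare 23 with 23 -> 23
Compare 47 with 23 -> 23
Compare 38 with 23 -> 23

23


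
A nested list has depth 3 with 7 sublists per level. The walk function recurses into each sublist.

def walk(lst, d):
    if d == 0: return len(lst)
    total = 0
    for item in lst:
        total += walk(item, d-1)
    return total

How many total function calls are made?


At depth 0 (root): 1 call
At depth 1: each of 1 parents calls walk on 7 children = 7 calls
At depth 2: each of 7 parents calls walk on 7 children = 49 calls
At depth 3: each of 49 parents calls walk on 7 children = 343 calls
Total: 1 + 7 + 49 + 343 = 400

400


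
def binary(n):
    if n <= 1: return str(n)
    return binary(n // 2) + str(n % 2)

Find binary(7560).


binary(7560) = binary(3780) + '0'
binary(3780) = binary(1890) + '0'
binary(1890) = binary(945) + '0'
binary(945) = binary(472) + '1'
binary(472) = binary(236) + '0'
binary(236) = binary(118) + '0'
binary(118) = binary(59) + '0'
binary(59) = binary(29) + '1'
binary(29) = binary(14) + '1'
binary(14) = binary(7) + '0'
binary(7) = binary(3) + '1'
binary(3) = binary(1) + '1'
binary(1) = '1'  (base case)
Concatenating: '1' + '1' + '1' + '0' + '1' + '1' + '0' + '0' + '0' + '1' + '0' + '0' + '0' = '1110110001000'

1110110001000


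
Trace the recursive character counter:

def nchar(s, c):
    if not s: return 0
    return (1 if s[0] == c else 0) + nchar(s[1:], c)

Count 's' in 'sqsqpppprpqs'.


s[0]='s' == 's' -> 1
s[0]='q' != 's' -> 0
s[0]='s' == 's' -> 1
s[0]='q' != 's' -> 0
s[0]='p' != 's' -> 0
s[0]='p' != 's' -> 0
s[0]='p' != 's' -> 0
s[0]='p' != 's' -> 0
s[0]='r' != 's' -> 0
s[0]='p' != 's' -> 0
s[0]='q' != 's' -> 0
s[0]='s' == 's' -> 1
Sum: 1 + 0 + 1 + 0 + 0 + 0 + 0 + 0 + 0 + 0 + 0 + 1 = 3

3


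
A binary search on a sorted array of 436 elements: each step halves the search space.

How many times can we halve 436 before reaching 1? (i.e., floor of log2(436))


436 / 2 = 218
218 / 2 = 109
109 / 2 = 54
54 / 2 = 27
27 / 2 = 13
13 / 2 = 6
6 / 2 = 3
3 / 2 = 1
Reached 1 after 8 halvings

8


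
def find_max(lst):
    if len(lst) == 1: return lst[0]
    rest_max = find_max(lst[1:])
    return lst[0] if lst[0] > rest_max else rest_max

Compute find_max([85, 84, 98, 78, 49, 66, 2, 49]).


find_max([85, 84, 98, 78, 49, 66, 2, 49]): compare 85 with find_max([84, 98, 78, 49, 66, 2, 49])
find_max([84, 98, 78, 49, 66, 2, 49]): compare 84 with find_max([98, 78, 49, 66, 2, 49])
find_max([98, 78, 49, 66, 2, 49]): compare 98 with find_max([78, 49, 66, 2, 49])
find_max([78, 49, 66, 2, 49]): compare 78 with find_max([49, 66, 2, 49])
find_max([49, 66, 2, 49]): compare 49 with find_max([66, 2, 49])
find_max([66, 2, 49]): compare 66 with find_max([2, 49])
find_max([2, 49]): compare 2 with find_max([49])
find_max([49]) = 49  (base case)
Compare 2 with 49 -> 49
Compare 66 with 49 -> 66
Compare 49 with 66 -> 66
Compare 78 with 66 -> 78
Compare 98 with 78 -> 98
Compare 84 with 98 -> 98
Compare 85 with 98 -> 98

98


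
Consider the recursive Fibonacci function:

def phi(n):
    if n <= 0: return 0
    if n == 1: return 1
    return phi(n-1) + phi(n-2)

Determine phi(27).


Computing phi(27) bottom-up:
phi(0) = 0
phi(1) = 1
phi(2) = phi(1) + phi(0) = 1 + 0 = 1
phi(3) = phi(2) + phi(1) = 1 + 1 = 2
phi(4) = phi(3) + phi(2) = 2 + 1 = 3
phi(5) = phi(4) + phi(3) = 3 + 2 = 5
phi(6) = phi(5) + phi(4) = 5 + 3 = 8
phi(7) = phi(6) + phi(5) = 8 + 5 = 13
phi(8) = phi(7) + phi(6) = 13 + 8 = 21
phi(9) = phi(8) + phi(7) = 21 + 13 = 34
phi(10) = phi(9) + phi(8) = 34 + 21 = 55
phi(11) = phi(10) + phi(9) = 55 + 34 = 89
phi(12) = phi(11) + phi(10) = 89 + 55 = 144
phi(13) = phi(12) + phi(11) = 144 + 89 = 233
phi(14) = phi(13) + phi(12) = 233 + 144 = 377
phi(15) = phi(14) + phi(13) = 377 + 233 = 610
phi(16) = phi(15) + phi(14) = 610 + 377 = 987
phi(17) = phi(16) + phi(15) = 987 + 610 = 1597
phi(18) = phi(17) + phi(16) = 1597 + 987 = 2584
phi(19) = phi(18) + phi(17) = 2584 + 1597 = 4181
phi(20) = phi(19) + phi(18) = 4181 + 2584 = 6765
phi(21) = phi(20) + phi(19) = 6765 + 4181 = 10946
phi(22) = phi(21) + phi(20) = 10946 + 6765 = 17711
phi(23) = phi(22) + phi(21) = 17711 + 10946 = 28657
phi(24) = phi(23) + phi(22) = 28657 + 17711 = 46368
phi(25) = phi(24) + phi(23) = 46368 + 28657 = 75025
phi(26) = phi(25) + phi(24) = 75025 + 46368 = 121393
phi(27) = phi(26) + phi(25) = 121393 + 75025 = 196418

196418


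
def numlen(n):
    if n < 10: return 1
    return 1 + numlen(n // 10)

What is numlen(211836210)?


numlen(211836210) = 1 + numlen(21183621)
numlen(21183621) = 1 + numlen(2118362)
numlen(2118362) = 1 + numlen(211836)
numlen(211836) = 1 + numlen(21183)
numlen(21183) = 1 + numlen(2118)
numlen(2118) = 1 + numlen(211)
numlen(211) = 1 + numlen(21)
numlen(21) = 1 + numlen(2)
numlen(2) = 1  (base case: 2 < 10)
Unwinding: 1 + 1 + 1 + 1 + 1 + 1 + 1 + 1 + 1 = 9

9


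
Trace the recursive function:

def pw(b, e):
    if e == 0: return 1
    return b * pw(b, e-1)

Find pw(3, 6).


pw(3, 6)
= 3 * pw(3, 5)
= 3 * 3 * pw(3, 4)
= 3 * 3 * 3 * pw(3, 3)
= 3 * 3 * 3 * 3 * pw(3, 2)
= 3 * 3 * 3 * 3 * 3 * pw(3, 1)
= 3 * 3 * 3 * 3 * 3 * 3 * pw(3, 0)
= 3 * 3 * 3 * 3 * 3 * 3 * 1
= 729

729


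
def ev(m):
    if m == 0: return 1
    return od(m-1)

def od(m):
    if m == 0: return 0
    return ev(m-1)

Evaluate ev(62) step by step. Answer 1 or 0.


ev(62) = od(61)
od(61) = ev(60)
ev(60) = od(59)
od(59) = ev(58)
ev(58) = od(57)
od(57) = ev(56)
ev(56) = od(55)
od(55) = ev(54)
ev(54) = od(53)
od(53) = ev(52)
ev(52) = od(51)
od(51) = ev(50)
ev(50) = od(49)
od(49) = ev(48)
ev(48) = od(47)
od(47) = ev(46)
ev(46) = od(45)
od(45) = ev(44)
ev(44) = od(43)
od(43) = ev(42)
ev(42) = od(41)
od(41) = ev(40)
ev(40) = od(39)
od(39) = ev(38)
ev(38) = od(37)
od(37) = ev(36)
ev(36) = od(35)
od(35) = ev(34)
ev(34) = od(33)
od(33) = ev(32)
ev(32) = od(31)
od(31) = ev(30)
ev(30) = od(29)
od(29) = ev(28)
ev(28) = od(27)
od(27) = ev(26)
ev(26) = od(25)
od(25) = ev(24)
ev(24) = od(23)
od(23) = ev(22)
ev(22) = od(21)
od(21) = ev(20)
ev(20) = od(19)
od(19) = ev(18)
ev(18) = od(17)
od(17) = ev(16)
ev(16) = od(15)
od(15) = ev(14)
ev(14) = od(13)
od(13) = ev(12)
ev(12) = od(11)
od(11) = ev(10)
ev(10) = od(9)
od(9) = ev(8)
ev(8) = od(7)
od(7) = ev(6)
ev(6) = od(5)
od(5) = ev(4)
ev(4) = od(3)
od(3) = ev(2)
ev(2) = od(1)
od(1) = ev(0)
ev(0) = 1  (base case)
Result: 1

1
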